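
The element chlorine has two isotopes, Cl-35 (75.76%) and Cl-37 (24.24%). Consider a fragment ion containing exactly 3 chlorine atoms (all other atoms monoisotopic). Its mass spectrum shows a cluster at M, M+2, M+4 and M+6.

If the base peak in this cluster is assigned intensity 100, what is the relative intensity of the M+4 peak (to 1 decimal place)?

Term probabilities: M 0.4348, M+2 0.4174, M+4 0.1335, M+6 0.0142. Base peak = M.
P(M) = C(3,0) × 0.7576^3 × 0.2424^0 = 1 × 0.4348304 × 1.0000 = 0.434830 (base)
P(M+4) = C(3,2) × 0.7576^1 × 0.2424^2 = 3 × 0.7576 × 0.05875776 = 0.133545
Relative intensity = 0.133545 / 0.434830 × 100 = 30.7

30.7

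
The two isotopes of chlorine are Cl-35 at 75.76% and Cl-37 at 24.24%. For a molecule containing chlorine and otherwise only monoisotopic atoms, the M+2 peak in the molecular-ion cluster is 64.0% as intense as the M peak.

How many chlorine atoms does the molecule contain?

With n Cl atoms, P(M+2)/P(M) = C(n,1)·p^(n−1)q / p^n = n·q/p = n · 0.2424/0.7576.
n = 0.640 × 0.7576/0.2424 = 2.00 ≈ 2

2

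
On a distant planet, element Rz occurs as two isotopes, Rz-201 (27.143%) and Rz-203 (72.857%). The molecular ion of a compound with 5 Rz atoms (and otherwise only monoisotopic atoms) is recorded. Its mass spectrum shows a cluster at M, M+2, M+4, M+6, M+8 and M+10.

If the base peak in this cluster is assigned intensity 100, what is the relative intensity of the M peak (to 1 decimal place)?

(0.27143 + 0.72857)^5 gives M 0.0015, M+2 0.0198, M+4 0.1061, M+6 0.2849, M+8 0.3824, M+10 0.2053; the largest is M+8.
P(M+8) = C(5,4) × 0.27143^1 × 0.72857^4 = 5 × 0.27143 × 0.28176376 = 0.382396 (base)
P(M) = C(5,0) × 0.27143^5 × 0.72857^0 = 1 × 0.00147329 × 1.0000 = 0.001473
Relative intensity = 0.001473 / 0.382396 × 100 = 0.4

0.4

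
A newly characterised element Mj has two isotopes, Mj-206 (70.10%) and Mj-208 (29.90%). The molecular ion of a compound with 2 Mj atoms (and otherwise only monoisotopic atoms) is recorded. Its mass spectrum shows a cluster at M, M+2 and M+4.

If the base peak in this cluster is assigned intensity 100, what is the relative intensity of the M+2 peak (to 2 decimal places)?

Binomial terms of (0.7010 + 0.2990)^2: M 0.4914, M+2 0.4192, M+4 0.0894 → M is the base peak.
P(M) = C(2,0) × 0.7010^2 × 0.2990^0 = 1 × 0.491401 × 1.0000 = 0.491401 (base)
P(M+2) = C(2,1) × 0.7010^1 × 0.2990^1 = 2 × 0.7010 × 0.2990 = 0.419198
Relative intensity = 0.419198 / 0.491401 × 100 = 85.31

85.31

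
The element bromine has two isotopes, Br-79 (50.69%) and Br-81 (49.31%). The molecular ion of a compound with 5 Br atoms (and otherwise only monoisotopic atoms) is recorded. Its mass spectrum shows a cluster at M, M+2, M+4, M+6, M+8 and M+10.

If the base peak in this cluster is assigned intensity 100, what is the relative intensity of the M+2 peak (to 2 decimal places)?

Binomial terms of (0.5069 + 0.4931)^5: M 0.0335, M+2 0.1628, M+4 0.3167, M+6 0.3081, M+8 0.1498, M+10 0.0292 → M+4 is the base peak.
P(M+4) = C(5,2) × 0.5069^3 × 0.4931^2 = 10 × 0.13024674 × 0.24314761 = 0.316692 (base)
P(M+2) = C(5,1) × 0.5069^4 × 0.4931^1 = 5 × 0.06602207 × 0.4931 = 0.162777
Relative intensity = 0.162777 / 0.316692 × 100 = 51.40

51.40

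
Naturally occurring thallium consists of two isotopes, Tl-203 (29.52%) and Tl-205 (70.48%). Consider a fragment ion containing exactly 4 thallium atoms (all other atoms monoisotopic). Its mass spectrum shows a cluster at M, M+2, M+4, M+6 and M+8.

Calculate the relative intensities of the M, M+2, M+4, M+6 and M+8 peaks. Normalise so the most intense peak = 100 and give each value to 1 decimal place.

1.8 : 17.5 : 62.8 : 100.0 : 59.7

Each Tl atom is independently Tl-203 (p = 0.2952) or Tl-205 (q = 0.7048); the cluster is the binomial expansion (p + q)^4.
P(M) = 0.2952^4 = 0.007594
P(M+2) = 4 × 0.2952^3 × 0.7048^1 = 0.072523
P(M+4) = 6 × 0.2952^2 × 0.7048^2 = 0.259726
P(M+6) = 4 × 0.2952^1 × 0.7048^3 = 0.413403
P(M+8) = 0.7048^4 = 0.246754
The M+6 peak is largest (0.413403); scaling to 100 gives 1.8 : 17.5 : 62.8 : 100.0 : 59.7.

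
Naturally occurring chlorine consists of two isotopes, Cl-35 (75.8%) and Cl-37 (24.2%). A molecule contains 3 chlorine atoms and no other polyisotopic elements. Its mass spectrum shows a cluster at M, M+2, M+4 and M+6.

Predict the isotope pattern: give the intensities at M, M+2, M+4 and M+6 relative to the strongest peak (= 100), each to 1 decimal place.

100.0 : 95.8 : 30.6 : 3.3

Each Cl atom is independently Cl-35 (p = 0.758) or Cl-37 (q = 0.242); the cluster is the binomial expansion (p + q)^3.
P(M) = 0.758^3 = 0.435520
P(M+2) = 3 × 0.758^2 × 0.242^1 = 0.417133
P(M+4) = 3 × 0.758^1 × 0.242^2 = 0.133175
P(M+6) = 0.242^3 = 0.014172
The M peak is largest (0.435520); scaling to 100 gives 100.0 : 95.8 : 30.6 : 3.3.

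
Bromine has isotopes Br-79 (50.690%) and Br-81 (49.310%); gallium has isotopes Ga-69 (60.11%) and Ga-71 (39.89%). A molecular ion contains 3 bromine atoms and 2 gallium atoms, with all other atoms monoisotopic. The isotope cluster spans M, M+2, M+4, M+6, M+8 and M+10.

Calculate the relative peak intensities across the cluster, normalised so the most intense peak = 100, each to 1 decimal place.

14.0 : 59.4 : 100.0 : 83.5 : 34.6 : 5.7

Bromine pattern (n=3): 0.13024674 : 0.3801026 : 0.36975457 : 0.11989609
Gallium pattern (n=2): 0.36132121 : 0.47955758 : 0.15912121
Convolve the two distributions (both contribute in 2-u steps):
  M: 0.13024674×0.36132121 = 0.047061
  M+2: 0.13024674×0.47955758 + 0.3801026×0.36132121 = 0.199800
  M+4: 0.13024674×0.15912121 + 0.3801026×0.47955758 + 0.36975457×0.36132121 = 0.336606
  M+6: 0.3801026×0.15912121 + 0.36975457×0.47955758 + 0.11989609×0.36132121 = 0.281122
  M+8: 0.36975457×0.15912121 + 0.11989609×0.47955758 = 0.116333
  M+10: 0.11989609×0.15912121 = 0.019078
Scale to base peak (0.336606) = 100: 14.0 : 59.4 : 100.0 : 83.5 : 34.6 : 5.7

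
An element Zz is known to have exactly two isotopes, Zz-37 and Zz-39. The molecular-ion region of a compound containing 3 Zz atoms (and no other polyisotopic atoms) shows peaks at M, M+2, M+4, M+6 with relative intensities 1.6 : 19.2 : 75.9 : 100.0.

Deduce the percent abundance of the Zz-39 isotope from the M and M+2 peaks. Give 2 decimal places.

80.00%

Let p = fractional abundance of Zz-37. I(M+2)/I(M) = [C(3,1)·p^2·(1−p)] / p^3 = 3·(1−p)/p = 19.2/1.6 = 12.0000
(1−p)/p = 12.0000/3 = 4.0000  ⇒  p = 1/(1 + 4.0000) = 0.2000
Zz-37: 20.00%, Zz-39: 80.00%.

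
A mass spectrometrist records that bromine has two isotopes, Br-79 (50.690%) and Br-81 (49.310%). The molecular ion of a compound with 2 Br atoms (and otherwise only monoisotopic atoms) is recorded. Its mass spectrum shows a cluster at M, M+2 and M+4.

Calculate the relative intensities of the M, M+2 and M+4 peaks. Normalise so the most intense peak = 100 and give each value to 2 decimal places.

51.40 : 100.00 : 48.64

Each Br atom is independently Br-79 (p = 0.50690) or Br-81 (q = 0.49310); the cluster is the binomial expansion (p + q)^2.
P(M) = 0.50690^2 = 0.256948
P(M+2) = 2 × 0.50690^1 × 0.49310^1 = 0.499905
P(M+4) = 0.49310^2 = 0.243148
The M+2 peak is largest (0.499905); scaling to 100 gives 51.40 : 100.00 : 48.64.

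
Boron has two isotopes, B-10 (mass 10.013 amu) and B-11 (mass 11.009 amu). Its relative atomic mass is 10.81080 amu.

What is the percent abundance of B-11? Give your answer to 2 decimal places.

80.10%

Writing the weighted mean with unknown fraction x of B-10:
10.013·x + 11.009·(1 − x) = 10.81080
(10.013 − 11.009)·x = 10.81080 − 11.009
x = -0.19820 / -0.996 = 0.19900 → 19.90% B-10, 80.10% B-11.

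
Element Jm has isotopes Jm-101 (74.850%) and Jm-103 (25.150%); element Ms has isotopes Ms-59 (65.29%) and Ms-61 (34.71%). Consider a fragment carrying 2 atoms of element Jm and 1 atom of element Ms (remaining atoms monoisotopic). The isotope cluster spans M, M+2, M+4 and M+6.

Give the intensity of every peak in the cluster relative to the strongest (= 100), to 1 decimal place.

83.1 : 100.0 : 39.1 : 5.0

Element Jm pattern (n=2): 0.56025225 : 0.3764955 : 0.06325225
Element Ms pattern (n=1): 0.6529 : 0.3471
Convolve the two distributions (both contribute in 2-u steps):
  M: 0.56025225×0.6529 = 0.365789
  M+2: 0.56025225×0.3471 + 0.3764955×0.6529 = 0.440277
  M+4: 0.3764955×0.3471 + 0.06325225×0.6529 = 0.171979
  M+6: 0.06325225×0.3471 = 0.021955
Scale to base peak (0.440277) = 100: 83.1 : 100.0 : 39.1 : 5.0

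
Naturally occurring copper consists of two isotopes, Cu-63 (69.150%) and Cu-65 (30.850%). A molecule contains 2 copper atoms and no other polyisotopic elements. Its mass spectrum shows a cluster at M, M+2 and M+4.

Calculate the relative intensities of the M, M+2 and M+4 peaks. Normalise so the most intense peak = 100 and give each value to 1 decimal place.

100.0 : 89.2 : 19.9

Each Cu atom is independently Cu-63 (p = 0.69150) or Cu-65 (q = 0.30850); the cluster is the binomial expansion (p + q)^2.
P(M) = 0.69150^2 = 0.478172
P(M+2) = 2 × 0.69150^1 × 0.30850^1 = 0.426656
P(M+4) = 0.30850^2 = 0.095172
The M peak is largest (0.478172); scaling to 100 gives 100.0 : 89.2 : 19.9.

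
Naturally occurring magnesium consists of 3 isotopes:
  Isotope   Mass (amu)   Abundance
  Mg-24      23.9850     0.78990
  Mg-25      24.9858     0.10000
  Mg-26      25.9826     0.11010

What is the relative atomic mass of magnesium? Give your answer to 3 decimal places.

24.305 amu

The abundance-weighted mean is 0.78990 × 23.9850 + 0.10000 × 24.9858 + 0.11010 × 25.9826
= 18.94575 + 2.49858 + 2.86068 = 24.30501 amu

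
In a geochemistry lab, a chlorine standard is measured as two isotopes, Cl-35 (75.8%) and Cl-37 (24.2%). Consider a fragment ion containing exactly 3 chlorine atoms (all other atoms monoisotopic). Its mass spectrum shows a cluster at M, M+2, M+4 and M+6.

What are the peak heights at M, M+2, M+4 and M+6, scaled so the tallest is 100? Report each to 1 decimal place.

100.0 : 95.8 : 30.6 : 3.3

The 3 Cl atoms are independent, so intensities follow the terms of (0.758 + 0.242)^3.
P(M) = 0.758^3 = 0.435520
P(M+2) = 3 × 0.758^2 × 0.242^1 = 0.417133
P(M+4) = 3 × 0.758^1 × 0.242^2 = 0.133175
P(M+6) = 0.242^3 = 0.014172
The M peak is largest (0.435520); scaling to 100 gives 100.0 : 95.8 : 30.6 : 3.3.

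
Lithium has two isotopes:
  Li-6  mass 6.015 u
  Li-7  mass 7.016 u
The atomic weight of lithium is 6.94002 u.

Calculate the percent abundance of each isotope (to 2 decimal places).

Li-6: 7.59%, Li-7: 92.41%

Writing the weighted mean with unknown fraction x of Li-6:
6.015·x + 7.016·(1 − x) = 6.94002
(6.015 − 7.016)·x = 6.94002 − 7.016
x = -0.07598 / -1.001 = 0.07590 → 7.59% Li-6, 92.41% Li-7.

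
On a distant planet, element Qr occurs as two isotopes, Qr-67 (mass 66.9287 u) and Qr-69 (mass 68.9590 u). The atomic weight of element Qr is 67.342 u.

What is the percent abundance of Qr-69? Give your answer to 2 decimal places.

Writing the weighted mean with unknown fraction x of Qr-67:
66.9287·x + 68.9590·(1 − x) = 67.342
(66.9287 − 68.9590)·x = 67.342 − 68.9590
x = -1.6170 / -2.0303 = 0.79643 → 79.64% Qr-67, 20.36% Qr-69.

20.36%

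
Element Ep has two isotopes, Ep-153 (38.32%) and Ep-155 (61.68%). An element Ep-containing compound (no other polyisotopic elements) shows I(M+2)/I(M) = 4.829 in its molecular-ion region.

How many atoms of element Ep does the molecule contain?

With n Ep atoms, P(M+2)/P(M) = C(n,1)·p^(n−1)q / p^n = n·q/p = n · 0.6168/0.3832.
n = 4.829 × 0.3832/0.6168 = 3.00 ≈ 3

3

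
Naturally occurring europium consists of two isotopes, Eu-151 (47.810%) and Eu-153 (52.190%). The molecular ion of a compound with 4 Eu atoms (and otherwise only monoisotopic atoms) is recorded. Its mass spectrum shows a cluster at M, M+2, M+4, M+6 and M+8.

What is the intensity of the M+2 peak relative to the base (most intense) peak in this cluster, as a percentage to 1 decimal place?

Term probabilities: M 0.0522, M+2 0.2281, M+4 0.3736, M+6 0.2719, M+8 0.0742. Base peak = M+4.
P(M+4) = C(4,2) × 0.47810^2 × 0.52190^2 = 6 × 0.22857961 × 0.27237961 = 0.373563 (base)
P(M+2) = C(4,1) × 0.47810^3 × 0.52190^1 = 4 × 0.10928391 × 0.5219 = 0.228141
Relative intensity = 0.228141 / 0.373563 × 100 = 61.1

61.1%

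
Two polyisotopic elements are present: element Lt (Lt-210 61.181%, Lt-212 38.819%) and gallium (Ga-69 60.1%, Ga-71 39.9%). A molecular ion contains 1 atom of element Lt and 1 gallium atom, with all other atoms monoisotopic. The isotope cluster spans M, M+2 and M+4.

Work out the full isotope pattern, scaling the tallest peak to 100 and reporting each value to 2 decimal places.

Element Lt pattern (n=1): 0.61181 : 0.38819
Gallium pattern (n=1): 0.6010 : 0.3990
Convolve the two distributions (both contribute in 2-u steps):
  M: 0.61181×0.6010 = 0.367698
  M+2: 0.61181×0.3990 + 0.38819×0.6010 = 0.477414
  M+4: 0.38819×0.3990 = 0.154888
Scale to base peak (0.477414) = 100: 77.02 : 100.00 : 32.44

77.02 : 100.00 : 32.44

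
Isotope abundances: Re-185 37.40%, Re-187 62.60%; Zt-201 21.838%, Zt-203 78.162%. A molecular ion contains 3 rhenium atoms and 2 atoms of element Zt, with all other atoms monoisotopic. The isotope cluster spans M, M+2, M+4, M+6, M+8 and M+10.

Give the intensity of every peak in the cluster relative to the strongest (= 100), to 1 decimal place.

0.7 : 8.6 : 40.5 : 91.5 : 100.0 : 42.5

Rhenium pattern (n=3): 0.05231362 : 0.26268713 : 0.43968487 : 0.24531438
Element Zt pattern (n=2): 0.04768982 : 0.34138035 : 0.61092982
Convolve the two distributions (both contribute in 2-u steps):
  M: 0.05231362×0.04768982 = 0.002495
  M+2: 0.05231362×0.34138035 + 0.26268713×0.04768982 = 0.030386
  M+4: 0.05231362×0.61092982 + 0.26268713×0.34138035 + 0.43968487×0.04768982 = 0.142605
  M+6: 0.26268713×0.61092982 + 0.43968487×0.34138035 + 0.24531438×0.04768982 = 0.322282
  M+8: 0.43968487×0.61092982 + 0.24531438×0.34138035 = 0.352362
  M+10: 0.24531438×0.61092982 = 0.149870
Scale to base peak (0.352362) = 100: 0.7 : 8.6 : 40.5 : 91.5 : 100.0 : 42.5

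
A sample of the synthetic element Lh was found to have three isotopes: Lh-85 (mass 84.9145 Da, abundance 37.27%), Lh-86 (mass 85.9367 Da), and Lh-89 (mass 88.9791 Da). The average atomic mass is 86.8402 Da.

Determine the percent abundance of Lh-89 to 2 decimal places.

The remaining 62.73% is split between Lh-86 (fraction x) and Lh-89 (fraction 0.6273 − x).
Substituting: 85.9367x + 88.9791(0.6273 − x) = 55.19256585
(85.9367 − 88.9791)x = -0.62402358  ⇒  x = 0.20511, y = 0.42219
Lh-86: 20.51%, Lh-89: 42.22%.

42.22%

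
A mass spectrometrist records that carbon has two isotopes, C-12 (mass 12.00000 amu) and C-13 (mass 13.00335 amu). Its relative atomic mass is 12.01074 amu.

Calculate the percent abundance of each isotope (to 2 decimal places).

Writing the weighted mean with unknown fraction x of C-12:
12.00000·x + 13.00335·(1 − x) = 12.01074
(12.00000 − 13.00335)·x = 12.01074 − 13.00335
x = -0.99261 / -1.00335 = 0.98930 → 98.93% C-12, 1.07% C-13.

C-12: 98.93%, C-13: 1.07%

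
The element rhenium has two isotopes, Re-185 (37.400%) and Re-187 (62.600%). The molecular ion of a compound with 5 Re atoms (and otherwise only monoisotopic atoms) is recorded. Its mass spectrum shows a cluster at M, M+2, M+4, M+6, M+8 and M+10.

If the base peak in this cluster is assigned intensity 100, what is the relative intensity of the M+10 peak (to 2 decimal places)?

(0.37400 + 0.62600)^5 gives M 0.0073, M+2 0.0612, M+4 0.2050, M+6 0.3431, M+8 0.2872, M+10 0.0961; the largest is M+6.
P(M+6) = C(5,3) × 0.37400^2 × 0.62600^3 = 10 × 0.139876 × 0.24531438 = 0.343136 (base)
P(M+10) = C(5,5) × 0.37400^0 × 0.62600^5 = 1 × 1.0000 × 0.09613282 = 0.096133
Relative intensity = 0.096133 / 0.343136 × 100 = 28.02

28.02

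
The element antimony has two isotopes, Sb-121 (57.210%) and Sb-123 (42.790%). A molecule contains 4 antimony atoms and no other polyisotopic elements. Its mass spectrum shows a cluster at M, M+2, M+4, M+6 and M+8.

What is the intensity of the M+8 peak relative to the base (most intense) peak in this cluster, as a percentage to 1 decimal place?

(0.57210 + 0.42790)^4 gives M 0.1071, M+2 0.3205, M+4 0.3596, M+6 0.1793, M+8 0.0335; the largest is M+4.
P(M+4) = C(4,2) × 0.57210^2 × 0.42790^2 = 6 × 0.32729841 × 0.18309841 = 0.359567 (base)
P(M+8) = C(4,4) × 0.57210^0 × 0.42790^4 = 1 × 1.0000 × 0.03352503 = 0.033525
Relative intensity = 0.033525 / 0.359567 × 100 = 9.3

9.3%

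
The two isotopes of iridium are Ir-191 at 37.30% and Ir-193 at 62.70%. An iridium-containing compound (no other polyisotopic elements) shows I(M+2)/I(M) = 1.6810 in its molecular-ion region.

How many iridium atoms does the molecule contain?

With n Ir atoms, P(M+2)/P(M) = C(n,1)·p^(n−1)q / p^n = n·q/p = n · 0.6270/0.3730.
n = 1.6810 × 0.3730/0.6270 = 1.00 ≈ 1

1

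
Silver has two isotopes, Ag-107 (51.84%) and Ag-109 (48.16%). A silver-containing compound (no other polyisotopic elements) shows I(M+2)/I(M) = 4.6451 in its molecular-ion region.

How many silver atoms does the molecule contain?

With n Ag atoms, P(M+2)/P(M) = C(n,1)·p^(n−1)q / p^n = n·q/p = n · 0.4816/0.5184.
n = 4.6451 × 0.5184/0.4816 = 5.00 ≈ 5

5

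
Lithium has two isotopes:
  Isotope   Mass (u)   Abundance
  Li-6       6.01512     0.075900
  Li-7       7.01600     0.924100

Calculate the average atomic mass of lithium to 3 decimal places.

The abundance-weighted mean is 0.075900 × 6.01512 + 0.924100 × 7.01600
= 0.456548 + 6.483486 = 6.940034 u

6.940 u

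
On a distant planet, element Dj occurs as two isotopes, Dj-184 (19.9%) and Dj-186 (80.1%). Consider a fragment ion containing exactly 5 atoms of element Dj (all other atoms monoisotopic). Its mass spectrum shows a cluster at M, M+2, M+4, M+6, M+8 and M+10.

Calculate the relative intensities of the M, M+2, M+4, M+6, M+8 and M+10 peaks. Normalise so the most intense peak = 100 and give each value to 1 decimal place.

Expanding (0.199 + 0.801)^5:
P(M) = 0.199^5 = 0.000312
P(M+2) = 5 × 0.199^4 × 0.801^1 = 0.006281
P(M+4) = 10 × 0.199^3 × 0.801^2 = 0.050562
P(M+6) = 10 × 0.199^2 × 0.801^3 = 0.203518
P(M+8) = 5 × 0.199^1 × 0.801^4 = 0.409594
P(M+10) = 0.801^5 = 0.329733
The M+8 peak is largest (0.409594); scaling to 100 gives 0.1 : 1.5 : 12.3 : 49.7 : 100.0 : 80.5.

0.1 : 1.5 : 12.3 : 49.7 : 100.0 : 80.5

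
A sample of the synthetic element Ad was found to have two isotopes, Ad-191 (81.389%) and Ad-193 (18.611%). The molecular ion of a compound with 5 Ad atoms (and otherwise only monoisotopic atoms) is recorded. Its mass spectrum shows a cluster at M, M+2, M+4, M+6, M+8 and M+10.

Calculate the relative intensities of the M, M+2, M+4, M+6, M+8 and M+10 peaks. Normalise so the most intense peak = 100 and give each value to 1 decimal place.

87.5 : 100.0 : 45.7 : 10.5 : 1.2 : 0.1

Each Ad atom is independently Ad-191 (p = 0.81389) or Ad-193 (q = 0.18611); the cluster is the binomial expansion (p + q)^5.
P(M) = 0.81389^5 = 0.357132
P(M+2) = 5 × 0.81389^4 × 0.18611^1 = 0.408322
P(M+4) = 10 × 0.81389^3 × 0.18611^2 = 0.186740
P(M+6) = 10 × 0.81389^2 × 0.18611^3 = 0.042701
P(M+8) = 5 × 0.81389^1 × 0.18611^4 = 0.004882
P(M+10) = 0.18611^5 = 0.000223
The M+2 peak is largest (0.408322); scaling to 100 gives 87.5 : 100.0 : 45.7 : 10.5 : 1.2 : 0.1.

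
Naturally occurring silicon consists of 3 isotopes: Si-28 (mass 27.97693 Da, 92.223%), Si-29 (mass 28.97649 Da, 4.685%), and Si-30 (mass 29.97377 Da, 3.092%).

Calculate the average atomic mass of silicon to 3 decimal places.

28.086 Da

Average mass = Σ (abundance × isotope mass) = 0.92223 × 27.97693 + 0.04685 × 28.97649 + 0.03092 × 29.97377
= 25.801164 + 1.357549 + 0.926789 = 28.085502 Da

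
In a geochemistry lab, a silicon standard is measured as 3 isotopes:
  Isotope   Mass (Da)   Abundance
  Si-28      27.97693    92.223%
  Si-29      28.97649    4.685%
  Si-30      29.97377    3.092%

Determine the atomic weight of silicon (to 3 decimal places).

The abundance-weighted mean is 0.92223 × 27.97693 + 0.04685 × 28.97649 + 0.03092 × 29.97377
= 25.801164 + 1.357549 + 0.926789 = 28.085502 Da

28.086 Da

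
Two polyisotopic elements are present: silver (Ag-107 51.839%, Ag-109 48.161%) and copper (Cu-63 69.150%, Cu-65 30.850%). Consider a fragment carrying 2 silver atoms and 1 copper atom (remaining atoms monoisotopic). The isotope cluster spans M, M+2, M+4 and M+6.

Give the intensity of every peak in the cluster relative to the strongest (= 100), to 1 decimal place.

43.4 : 100.0 : 73.4 : 16.7

Silver pattern (n=2): 0.26872819 : 0.49932362 : 0.23194819
Copper pattern (n=1): 0.6915 : 0.3085
Convolve the two distributions (both contribute in 2-u steps):
  M: 0.26872819×0.6915 = 0.185826
  M+2: 0.26872819×0.3085 + 0.49932362×0.6915 = 0.428185
  M+4: 0.49932362×0.3085 + 0.23194819×0.6915 = 0.314434
  M+6: 0.23194819×0.3085 = 0.071556
Scale to base peak (0.428185) = 100: 43.4 : 100.0 : 73.4 : 16.7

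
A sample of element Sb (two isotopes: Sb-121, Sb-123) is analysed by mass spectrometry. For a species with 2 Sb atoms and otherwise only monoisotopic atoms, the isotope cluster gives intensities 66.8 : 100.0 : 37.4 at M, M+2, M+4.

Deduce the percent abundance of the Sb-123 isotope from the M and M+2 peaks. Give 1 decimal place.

42.8%

If p is the fraction of Sb that is Sb-121, then I(M+2)/I(M) = [C(2,1)·p^1·(1−p)] / p^2 = 2·(1−p)/p = 100.0/66.8 = 1.4970
(1−p)/p = 1.4970/2 = 0.7485  ⇒  p = 1/(1 + 0.7485) = 0.5719
Sb-121: 57.2%, Sb-123: 42.8%.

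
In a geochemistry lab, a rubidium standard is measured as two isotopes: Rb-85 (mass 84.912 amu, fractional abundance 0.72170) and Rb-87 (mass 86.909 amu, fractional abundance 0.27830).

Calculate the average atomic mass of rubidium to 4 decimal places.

85.4678 amu

Average mass = Σ (abundance × isotope mass) = 0.72170 × 84.912 + 0.27830 × 86.909
= 61.28099 + 24.18677 = 85.46776 amu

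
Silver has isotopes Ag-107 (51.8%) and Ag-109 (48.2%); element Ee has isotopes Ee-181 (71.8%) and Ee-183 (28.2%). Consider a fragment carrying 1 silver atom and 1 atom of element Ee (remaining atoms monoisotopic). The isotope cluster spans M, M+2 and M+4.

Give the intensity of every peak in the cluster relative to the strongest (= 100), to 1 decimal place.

75.6 : 100.0 : 27.6

Silver pattern (n=1): 0.5180 : 0.4820
Element Ee pattern (n=1): 0.7180 : 0.2820
Convolve the two distributions (both contribute in 2-u steps):
  M: 0.5180×0.7180 = 0.371924
  M+2: 0.5180×0.2820 + 0.4820×0.7180 = 0.492152
  M+4: 0.4820×0.2820 = 0.135924
Scale to base peak (0.492152) = 100: 75.6 : 100.0 : 27.6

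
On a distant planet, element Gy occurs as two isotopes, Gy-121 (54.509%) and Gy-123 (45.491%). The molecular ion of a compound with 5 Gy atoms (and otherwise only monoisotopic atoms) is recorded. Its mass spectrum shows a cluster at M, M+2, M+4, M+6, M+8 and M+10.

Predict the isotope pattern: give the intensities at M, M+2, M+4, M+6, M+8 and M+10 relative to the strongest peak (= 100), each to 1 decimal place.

Expanding (0.54509 + 0.45491)^5:
P(M) = 0.54509^5 = 0.048122
P(M+2) = 5 × 0.54509^4 × 0.45491^1 = 0.200802
P(M+4) = 10 × 0.54509^3 × 0.45491^2 = 0.335163
P(M+6) = 10 × 0.54509^2 × 0.45491^3 = 0.279713
P(M+8) = 5 × 0.54509^1 × 0.45491^4 = 0.116719
P(M+10) = 0.45491^5 = 0.019482
The M+4 peak is largest (0.335163); scaling to 100 gives 14.4 : 59.9 : 100.0 : 83.5 : 34.8 : 5.8.

14.4 : 59.9 : 100.0 : 83.5 : 34.8 : 5.8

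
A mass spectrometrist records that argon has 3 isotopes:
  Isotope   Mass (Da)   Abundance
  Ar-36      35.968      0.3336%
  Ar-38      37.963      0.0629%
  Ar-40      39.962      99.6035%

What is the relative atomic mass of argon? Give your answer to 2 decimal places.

39.95 Da

Weight each isotope mass by its fractional abundance: 0.003336 × 35.968 + 0.000629 × 37.963 + 0.996035 × 39.962
= 0.1200 + 0.0239 + 39.8036 = 39.9475 Da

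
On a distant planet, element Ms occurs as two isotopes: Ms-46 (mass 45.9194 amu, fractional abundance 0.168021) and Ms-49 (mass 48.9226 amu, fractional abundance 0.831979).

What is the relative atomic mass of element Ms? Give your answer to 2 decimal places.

48.42 amu

Weight each isotope mass by its fractional abundance: 0.168021 × 45.9194 + 0.831979 × 48.9226
= 7.71542 + 40.70258 = 48.41800 amu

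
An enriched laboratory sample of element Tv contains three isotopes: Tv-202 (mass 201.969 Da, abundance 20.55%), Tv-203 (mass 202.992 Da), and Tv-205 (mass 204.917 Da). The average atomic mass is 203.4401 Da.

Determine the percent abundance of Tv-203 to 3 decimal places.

45.251%

The remaining 79.45% is split between Tv-203 (fraction x) and Tv-205 (fraction 0.7945 − x).
Substituting: 202.992x + 204.917(0.7945 − x) = 161.9354705
(202.992 − 204.917)x = -0.871086  ⇒  x = 0.45251, y = 0.34199
Tv-203: 45.251%, Tv-205: 34.199%.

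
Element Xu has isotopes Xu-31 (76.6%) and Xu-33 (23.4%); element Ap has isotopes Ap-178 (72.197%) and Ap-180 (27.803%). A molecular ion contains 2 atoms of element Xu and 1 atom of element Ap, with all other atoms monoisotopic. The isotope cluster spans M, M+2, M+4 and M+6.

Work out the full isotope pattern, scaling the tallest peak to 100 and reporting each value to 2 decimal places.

Element Xu pattern (n=2): 0.586756 : 0.358488 : 0.054756
Element Ap pattern (n=1): 0.72197 : 0.27803
Convolve the two distributions (both contribute in 2-u steps):
  M: 0.586756×0.72197 = 0.423620
  M+2: 0.586756×0.27803 + 0.358488×0.72197 = 0.421953
  M+4: 0.358488×0.27803 + 0.054756×0.72197 = 0.139203
  M+6: 0.054756×0.27803 = 0.015224
Scale to base peak (0.423620) = 100: 100.00 : 99.61 : 32.86 : 3.59

100.00 : 99.61 : 32.86 : 3.59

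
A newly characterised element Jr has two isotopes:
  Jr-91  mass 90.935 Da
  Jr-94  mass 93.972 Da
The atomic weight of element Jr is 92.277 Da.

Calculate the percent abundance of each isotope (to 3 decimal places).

Let x be the fractional abundance of Jr-91; then Jr-94 has abundance 1 − x.
90.935·x + 93.972·(1 − x) = 92.277
(90.935 − 93.972)·x = 92.277 − 93.972
x = -1.695 / -3.037 = 0.55812 → 55.812% Jr-91, 44.188% Jr-94.

Jr-91: 55.812%, Jr-94: 44.188%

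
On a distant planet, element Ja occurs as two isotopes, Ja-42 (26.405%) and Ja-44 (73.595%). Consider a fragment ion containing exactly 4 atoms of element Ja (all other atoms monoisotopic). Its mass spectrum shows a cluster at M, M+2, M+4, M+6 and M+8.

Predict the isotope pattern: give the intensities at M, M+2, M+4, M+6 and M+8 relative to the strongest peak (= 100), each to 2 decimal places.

1.15 : 12.87 : 53.82 : 100.00 : 69.68

The 4 Ja atoms are independent, so intensities follow the terms of (0.26405 + 0.73595)^4.
P(M) = 0.26405^4 = 0.004861
P(M+2) = 4 × 0.26405^3 × 0.73595^1 = 0.054196
P(M+4) = 6 × 0.26405^2 × 0.73595^2 = 0.226579
P(M+6) = 4 × 0.26405^1 × 0.73595^3 = 0.421009
P(M+8) = 0.73595^4 = 0.293355
The M+6 peak is largest (0.421009); scaling to 100 gives 1.15 : 12.87 : 53.82 : 100.00 : 69.68.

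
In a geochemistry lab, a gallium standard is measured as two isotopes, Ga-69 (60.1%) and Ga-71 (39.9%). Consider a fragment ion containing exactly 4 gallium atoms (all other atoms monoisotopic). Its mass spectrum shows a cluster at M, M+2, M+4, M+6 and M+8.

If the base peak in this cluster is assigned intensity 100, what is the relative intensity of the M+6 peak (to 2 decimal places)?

Binomial terms of (0.601 + 0.399)^4: M 0.1305, M+2 0.3465, M+4 0.3450, M+6 0.1527, M+8 0.0253 → M+2 is the base peak.
P(M+2) = C(4,1) × 0.601^3 × 0.399^1 = 4 × 0.2170818 × 0.3990 = 0.346463 (base)
P(M+6) = C(4,3) × 0.601^1 × 0.399^3 = 4 × 0.6010 × 0.0635212 = 0.152705
Relative intensity = 0.152705 / 0.346463 × 100 = 44.08

44.08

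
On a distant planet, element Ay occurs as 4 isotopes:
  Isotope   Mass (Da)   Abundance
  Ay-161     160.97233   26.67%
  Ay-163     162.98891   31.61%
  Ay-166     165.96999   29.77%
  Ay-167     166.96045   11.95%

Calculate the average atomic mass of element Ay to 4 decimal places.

163.8132 Da

Average mass = Σ (abundance × isotope mass) = 0.2667 × 160.97233 + 0.3161 × 162.98891 + 0.2977 × 165.96999 + 0.1195 × 166.96045
= 42.931320 + 51.520794 + 49.409266 + 19.951774 = 163.813154 Da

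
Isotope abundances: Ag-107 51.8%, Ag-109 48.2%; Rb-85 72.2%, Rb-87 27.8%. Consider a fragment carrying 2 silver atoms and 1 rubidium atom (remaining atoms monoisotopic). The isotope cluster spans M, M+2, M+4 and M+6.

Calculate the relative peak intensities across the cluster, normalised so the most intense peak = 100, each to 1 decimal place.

44.5 : 100.0 : 70.5 : 14.8

Silver pattern (n=2): 0.268324 : 0.499352 : 0.232324
Rubidium pattern (n=1): 0.7220 : 0.2780
Convolve the two distributions (both contribute in 2-u steps):
  M: 0.268324×0.7220 = 0.193730
  M+2: 0.268324×0.2780 + 0.499352×0.7220 = 0.435126
  M+4: 0.499352×0.2780 + 0.232324×0.7220 = 0.306558
  M+6: 0.232324×0.2780 = 0.064586
Scale to base peak (0.435126) = 100: 44.5 : 100.0 : 70.5 : 14.8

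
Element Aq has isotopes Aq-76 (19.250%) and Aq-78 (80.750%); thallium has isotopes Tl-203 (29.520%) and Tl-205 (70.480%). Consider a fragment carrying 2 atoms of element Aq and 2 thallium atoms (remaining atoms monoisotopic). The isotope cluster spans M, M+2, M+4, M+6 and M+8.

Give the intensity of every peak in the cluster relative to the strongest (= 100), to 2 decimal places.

Element Aq pattern (n=2): 0.03705625 : 0.3108875 : 0.65205625
Thallium pattern (n=2): 0.08714304 : 0.41611392 : 0.49674304
Convolve the two distributions (both contribute in 2-u steps):
  M: 0.03705625×0.08714304 = 0.003229
  M+2: 0.03705625×0.41611392 + 0.3108875×0.08714304 = 0.042511
  M+4: 0.03705625×0.49674304 + 0.3108875×0.41611392 + 0.65205625×0.08714304 = 0.204594
  M+6: 0.3108875×0.49674304 + 0.65205625×0.41611392 = 0.425761
  M+8: 0.65205625×0.49674304 = 0.323904
Scale to base peak (0.425761) = 100: 0.76 : 9.98 : 48.05 : 100.00 : 76.08

0.76 : 9.98 : 48.05 : 100.00 : 76.08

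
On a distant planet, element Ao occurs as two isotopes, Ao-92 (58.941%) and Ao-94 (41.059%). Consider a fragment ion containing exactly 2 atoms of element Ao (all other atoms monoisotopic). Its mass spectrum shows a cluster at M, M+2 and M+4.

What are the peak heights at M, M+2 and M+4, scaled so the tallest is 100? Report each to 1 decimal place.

Expanding (0.58941 + 0.41059)^2:
P(M) = 0.58941^2 = 0.347404
P(M+2) = 2 × 0.58941^1 × 0.41059^1 = 0.484012
P(M+4) = 0.41059^2 = 0.168584
The M+2 peak is largest (0.484012); scaling to 100 gives 71.8 : 100.0 : 34.8.

71.8 : 100.0 : 34.8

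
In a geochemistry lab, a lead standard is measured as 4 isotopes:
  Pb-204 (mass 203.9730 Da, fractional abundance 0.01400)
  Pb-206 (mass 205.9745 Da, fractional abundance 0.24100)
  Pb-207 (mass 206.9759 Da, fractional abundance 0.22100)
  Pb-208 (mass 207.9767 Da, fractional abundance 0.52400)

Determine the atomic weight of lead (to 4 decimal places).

207.2169 Da

Average mass = Σ (abundance × isotope mass) = 0.01400 × 203.9730 + 0.24100 × 205.9745 + 0.22100 × 206.9759 + 0.52400 × 207.9767
= 2.85562 + 49.63985 + 45.74167 + 108.97979 = 207.21693 Da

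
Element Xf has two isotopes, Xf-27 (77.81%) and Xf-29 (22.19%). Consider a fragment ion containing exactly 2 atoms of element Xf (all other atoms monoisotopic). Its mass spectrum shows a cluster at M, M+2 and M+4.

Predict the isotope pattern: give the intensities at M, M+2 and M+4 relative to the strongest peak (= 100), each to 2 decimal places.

100.00 : 57.04 : 8.13

The 2 Xf atoms are independent, so intensities follow the terms of (0.7781 + 0.2219)^2.
P(M) = 0.7781^2 = 0.605440
P(M+2) = 2 × 0.7781^1 × 0.2219^1 = 0.345321
P(M+4) = 0.2219^2 = 0.049240
The M peak is largest (0.605440); scaling to 100 gives 100.00 : 57.04 : 8.13.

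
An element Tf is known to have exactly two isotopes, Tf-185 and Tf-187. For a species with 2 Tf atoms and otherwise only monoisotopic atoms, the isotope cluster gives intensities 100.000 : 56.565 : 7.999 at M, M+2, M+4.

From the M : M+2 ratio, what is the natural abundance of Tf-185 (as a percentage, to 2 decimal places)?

77.95%

If p is the fraction of Tf that is Tf-185, then I(M+2)/I(M) = [C(2,1)·p^1·(1−p)] / p^2 = 2·(1−p)/p = 56.565/100.000 = 0.5656
(1−p)/p = 0.5656/2 = 0.2828  ⇒  p = 1/(1 + 0.2828) = 0.7795
Tf-185: 77.95%, Tf-187: 22.05%.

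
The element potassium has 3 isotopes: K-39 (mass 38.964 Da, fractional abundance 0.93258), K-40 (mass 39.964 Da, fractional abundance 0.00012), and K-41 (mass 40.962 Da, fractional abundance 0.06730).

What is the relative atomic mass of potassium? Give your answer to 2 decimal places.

Weight each isotope mass by its fractional abundance: 0.93258 × 38.964 + 0.00012 × 39.964 + 0.06730 × 40.962
= 36.3370 + 0.0048 + 2.7567 = 39.0985 Da

39.10 Da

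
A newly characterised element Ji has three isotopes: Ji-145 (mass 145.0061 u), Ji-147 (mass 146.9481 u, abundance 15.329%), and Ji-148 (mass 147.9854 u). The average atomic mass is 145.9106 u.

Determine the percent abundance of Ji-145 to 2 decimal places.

Let x and y be the fractions of Ji-145 and Ji-148. Then x + y = 1 − 0.15329 = 0.84671 and 145.0061x + 147.9854y = 145.9106 − 0.15329×146.9481 = 123.384925751.
Substituting: 145.0061x + 147.9854(0.84671 − x) = 123.384925751
(145.0061 − 147.9854)x = -1.915792283  ⇒  x = 0.64303, y = 0.20368
Ji-145: 64.30%, Ji-148: 20.37%.

64.30%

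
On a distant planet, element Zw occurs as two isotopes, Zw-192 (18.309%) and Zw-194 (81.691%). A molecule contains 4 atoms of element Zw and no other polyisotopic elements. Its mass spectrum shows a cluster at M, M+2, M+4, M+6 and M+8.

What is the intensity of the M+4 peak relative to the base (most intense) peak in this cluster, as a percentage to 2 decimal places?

30.14%

Term probabilities: M 0.0011, M+2 0.0201, M+4 0.1342, M+6 0.3993, M+8 0.4453. Base peak = M+8.
P(M+8) = C(4,4) × 0.18309^0 × 0.81691^4 = 1 × 1.0000 × 0.44534528 = 0.445345 (base)
P(M+4) = C(4,2) × 0.18309^2 × 0.81691^2 = 6 × 0.03352195 × 0.66734195 = 0.134224
Relative intensity = 0.134224 / 0.445345 × 100 = 30.14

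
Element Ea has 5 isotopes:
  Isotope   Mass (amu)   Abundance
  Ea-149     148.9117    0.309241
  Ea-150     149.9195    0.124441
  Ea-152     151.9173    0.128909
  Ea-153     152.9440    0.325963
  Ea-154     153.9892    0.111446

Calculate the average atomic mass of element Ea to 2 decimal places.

151.30 amu

Weight each isotope mass by its fractional abundance: 0.309241 × 148.9117 + 0.124441 × 149.9195 + 0.128909 × 151.9173 + 0.325963 × 152.9440 + 0.111446 × 153.9892
= 46.04960 + 18.65613 + 19.58351 + 49.85409 + 17.16148 = 151.30481 amu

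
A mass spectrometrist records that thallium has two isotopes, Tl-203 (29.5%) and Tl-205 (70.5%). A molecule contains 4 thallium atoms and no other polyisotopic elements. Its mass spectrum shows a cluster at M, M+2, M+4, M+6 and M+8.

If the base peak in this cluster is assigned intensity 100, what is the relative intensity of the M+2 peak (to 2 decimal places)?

17.51

Binomial terms of (0.295 + 0.705)^4: M 0.0076, M+2 0.0724, M+4 0.2595, M+6 0.4135, M+8 0.2470 → M+6 is the base peak.
P(M+6) = C(4,3) × 0.295^1 × 0.705^3 = 4 × 0.2950 × 0.35040263 = 0.413475 (base)
P(M+2) = C(4,1) × 0.295^3 × 0.705^1 = 4 × 0.02567237 × 0.7050 = 0.072396
Relative intensity = 0.072396 / 0.413475 × 100 = 17.51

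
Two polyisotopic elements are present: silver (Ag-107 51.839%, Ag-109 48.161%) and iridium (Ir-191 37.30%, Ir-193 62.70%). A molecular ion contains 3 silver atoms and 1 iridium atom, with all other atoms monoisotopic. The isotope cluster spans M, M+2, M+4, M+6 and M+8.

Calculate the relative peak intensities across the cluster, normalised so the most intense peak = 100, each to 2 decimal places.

Silver pattern (n=3): 0.13930601 : 0.38826655 : 0.36071887 : 0.11170857
Iridium pattern (n=1): 0.3730 : 0.6270
Convolve the two distributions (both contribute in 2-u steps):
  M: 0.13930601×0.3730 = 0.051961
  M+2: 0.13930601×0.6270 + 0.38826655×0.3730 = 0.232168
  M+4: 0.38826655×0.6270 + 0.36071887×0.3730 = 0.377991
  M+6: 0.36071887×0.6270 + 0.11170857×0.3730 = 0.267838
  M+8: 0.11170857×0.6270 = 0.070041
Scale to base peak (0.377991) = 100: 13.75 : 61.42 : 100.00 : 70.86 : 18.53

13.75 : 61.42 : 100.00 : 70.86 : 18.53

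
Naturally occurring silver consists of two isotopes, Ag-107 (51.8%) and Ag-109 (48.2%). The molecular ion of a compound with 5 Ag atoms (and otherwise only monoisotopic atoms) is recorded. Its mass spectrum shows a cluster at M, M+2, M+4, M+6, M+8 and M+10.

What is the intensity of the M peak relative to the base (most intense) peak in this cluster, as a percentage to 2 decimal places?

(0.518 + 0.482)^5 gives M 0.0373, M+2 0.1735, M+4 0.3229, M+6 0.3005, M+8 0.1398, M+10 0.0260; the largest is M+4.
P(M+4) = C(5,2) × 0.518^3 × 0.482^2 = 10 × 0.13899183 × 0.232324 = 0.322911 (base)
P(M) = C(5,0) × 0.518^5 × 0.482^0 = 1 × 0.03729484 × 1.0000 = 0.037295
Relative intensity = 0.037295 / 0.322911 × 100 = 11.55

11.55%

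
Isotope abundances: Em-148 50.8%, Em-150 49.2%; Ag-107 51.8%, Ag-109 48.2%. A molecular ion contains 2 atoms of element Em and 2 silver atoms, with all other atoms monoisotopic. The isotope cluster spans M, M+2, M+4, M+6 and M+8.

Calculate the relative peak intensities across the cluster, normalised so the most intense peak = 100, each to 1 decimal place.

Element Em pattern (n=2): 0.258064 : 0.499872 : 0.242064
Silver pattern (n=2): 0.268324 : 0.499352 : 0.232324
Convolve the two distributions (both contribute in 2-u steps):
  M: 0.258064×0.268324 = 0.069245
  M+2: 0.258064×0.499352 + 0.499872×0.268324 = 0.262992
  M+4: 0.258064×0.232324 + 0.499872×0.499352 + 0.242064×0.268324 = 0.374518
  M+6: 0.499872×0.232324 + 0.242064×0.499352 = 0.237007
  M+8: 0.242064×0.232324 = 0.056237
Scale to base peak (0.374518) = 100: 18.5 : 70.2 : 100.0 : 63.3 : 15.0

18.5 : 70.2 : 100.0 : 63.3 : 15.0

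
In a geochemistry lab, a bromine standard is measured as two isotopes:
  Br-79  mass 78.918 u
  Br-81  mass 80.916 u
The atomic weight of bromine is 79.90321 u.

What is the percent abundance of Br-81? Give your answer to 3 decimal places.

Writing the weighted mean with unknown fraction x of Br-79:
78.918·x + 80.916·(1 − x) = 79.90321
(78.918 − 80.916)·x = 79.90321 − 80.916
x = -1.01279 / -1.998 = 0.50690 → 50.690% Br-79, 49.310% Br-81.

49.310%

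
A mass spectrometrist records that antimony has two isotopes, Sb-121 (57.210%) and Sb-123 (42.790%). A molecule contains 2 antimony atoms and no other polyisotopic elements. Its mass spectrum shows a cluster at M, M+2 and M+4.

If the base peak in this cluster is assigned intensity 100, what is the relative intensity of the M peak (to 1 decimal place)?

Binomial terms of (0.57210 + 0.42790)^2: M 0.3273, M+2 0.4896, M+4 0.1831 → M+2 is the base peak.
P(M+2) = C(2,1) × 0.57210^1 × 0.42790^1 = 2 × 0.5721 × 0.4279 = 0.489603 (base)
P(M) = C(2,0) × 0.57210^2 × 0.42790^0 = 1 × 0.32729841 × 1.0000 = 0.327298
Relative intensity = 0.327298 / 0.489603 × 100 = 66.8

66.8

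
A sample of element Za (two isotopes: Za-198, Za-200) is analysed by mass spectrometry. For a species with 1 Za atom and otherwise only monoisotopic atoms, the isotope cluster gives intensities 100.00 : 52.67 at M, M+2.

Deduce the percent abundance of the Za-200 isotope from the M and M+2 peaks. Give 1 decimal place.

34.5%

If p is the fraction of Za that is Za-198, then I(M+2)/I(M) = [C(1,1)·p^0·(1−p)] / p^1 = 1·(1−p)/p = 52.67/100.00 = 0.5267
(1−p)/p = 0.5267/1 = 0.5267  ⇒  p = 1/(1 + 0.5267) = 0.6550
Za-198: 65.5%, Za-200: 34.5%.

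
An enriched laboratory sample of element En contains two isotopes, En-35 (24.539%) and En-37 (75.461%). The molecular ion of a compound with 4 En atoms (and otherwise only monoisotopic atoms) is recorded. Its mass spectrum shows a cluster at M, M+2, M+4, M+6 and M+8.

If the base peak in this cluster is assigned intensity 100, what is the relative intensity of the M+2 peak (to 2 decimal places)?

Term probabilities: M 0.0036, M+2 0.0446, M+4 0.2057, M+6 0.4218, M+8 0.3243. Base peak = M+6.
P(M+6) = C(4,3) × 0.24539^1 × 0.75461^3 = 4 × 0.24539 × 0.42970229 = 0.421779 (base)
P(M+2) = C(4,1) × 0.24539^3 × 0.75461^1 = 4 × 0.01477647 × 0.75461 = 0.044602
Relative intensity = 0.044602 / 0.421779 × 100 = 10.57

10.57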